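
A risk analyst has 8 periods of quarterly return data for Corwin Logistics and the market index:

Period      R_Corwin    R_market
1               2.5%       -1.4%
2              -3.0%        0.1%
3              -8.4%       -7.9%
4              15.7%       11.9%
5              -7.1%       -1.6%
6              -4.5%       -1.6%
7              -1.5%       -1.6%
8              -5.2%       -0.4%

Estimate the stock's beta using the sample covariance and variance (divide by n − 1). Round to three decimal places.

1.262

Mean R_i = (2.5 − 3.0 − 8.4 + 15.7 − 7.1 − 4.5 − 1.5 − 5.2) / 8 = -1.4375%
Mean R_m = (-1.4 + 0.1 − 7.9 + 11.9 − 1.6 − 1.6 − 1.6 − 0.4) / 8 = -0.3125%
Σ(R_i − R̄_i)(R_m − R̄_m) = 268.8363  ⇒  Cov = 268.8363 / 7 = 38.4052
Σ(R_m − R̄_m)² = 213.0488  ⇒  Var(R_m) = 213.0488 / 7 = 30.4355
β = Cov / Var(R_m) = 38.4052 / 30.4355 = 1.2619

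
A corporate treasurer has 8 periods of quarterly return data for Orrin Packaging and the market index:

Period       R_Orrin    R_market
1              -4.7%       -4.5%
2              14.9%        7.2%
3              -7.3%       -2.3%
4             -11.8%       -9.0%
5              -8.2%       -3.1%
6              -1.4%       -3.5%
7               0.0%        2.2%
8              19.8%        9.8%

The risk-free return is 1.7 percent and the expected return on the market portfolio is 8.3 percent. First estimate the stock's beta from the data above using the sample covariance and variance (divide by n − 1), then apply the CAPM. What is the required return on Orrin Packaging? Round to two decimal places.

Mean R_i = (-4.7 + 14.9 − 7.3 − 11.8 − 8.2 − 1.4 + 0.0 + 19.8) / 8 = 0.1625%
Mean R_m = (-4.5 + 7.2 − 2.3 − 9.0 − 3.1 − 3.5 + 2.2 + 9.8) / 8 = -0.4000%
Σ(R_i − R̄_i)(R_m − R̄_m) = 476.3000  ⇒  Cov = 476.3000 / 7 = 68.0429
Σ(R_m − R̄_m)² = 279.8400  ⇒  Var(R_m) = 279.8400 / 7 = 39.9771
β = Cov / Var(R_m) = 68.0429 / 39.9771 = 1.7020
MRP = 8.3% − 1.7% = 6.60%
E(R) = R_f + β × MRP = 1.7% + 1.7020 × 6.6% = 12.93%

12.93%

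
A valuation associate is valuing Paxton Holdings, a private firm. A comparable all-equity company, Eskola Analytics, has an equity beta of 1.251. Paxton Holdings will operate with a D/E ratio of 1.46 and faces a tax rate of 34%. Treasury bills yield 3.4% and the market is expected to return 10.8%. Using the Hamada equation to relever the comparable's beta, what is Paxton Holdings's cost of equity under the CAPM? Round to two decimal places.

β_L = β_U × [1 + (1 − t)(D/E)] = 1.251 × [1 + (1 − 0.34) × 1.46]
    = 1.251 × [1 + 0.66 × 1.46] = 1.251 × 1.9636 = 2.4565
MRP = 10.8% − 3.4% = 7.40%
E(R) = R_f + β_L × MRP = 3.4% + 2.4565 × 7.4% = 21.58%

21.58%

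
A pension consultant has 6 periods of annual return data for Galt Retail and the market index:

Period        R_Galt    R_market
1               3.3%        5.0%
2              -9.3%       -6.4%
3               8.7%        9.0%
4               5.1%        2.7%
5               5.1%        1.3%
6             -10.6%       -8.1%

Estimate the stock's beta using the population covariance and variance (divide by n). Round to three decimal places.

Mean R_i = (3.3 − 9.3 + 8.7 + 5.1 + 5.1 − 10.6) / 6 = 0.3833%
Mean R_m = (5.0 − 6.4 + 9.0 + 2.7 + 1.3 − 8.1) / 6 = 0.5833%
Σ(R_i − R̄_i)(R_m − R̄_m) = 259.2383  ⇒  Cov = 259.2383 / 6 = 43.2064
Σ(R_m − R̄_m)² = 219.5083  ⇒  Var(R_m) = 219.5083 / 6 = 36.5847
β = Cov / Var(R_m) = 43.2064 / 36.5847 = 1.1810

1.181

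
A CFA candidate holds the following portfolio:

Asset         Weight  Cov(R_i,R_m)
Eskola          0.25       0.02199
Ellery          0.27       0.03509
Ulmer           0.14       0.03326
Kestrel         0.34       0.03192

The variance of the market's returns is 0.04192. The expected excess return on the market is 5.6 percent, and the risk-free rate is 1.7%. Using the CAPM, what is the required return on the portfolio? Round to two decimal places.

β_Eskola = 0.02199 / 0.04192 = 0.5246
β_Ellery = 0.03509 / 0.04192 = 0.8371
β_Ulmer = 0.03326 / 0.04192 = 0.7934
β_Kestrel = 0.03192 / 0.04192 = 0.7615
β_P = Σ w_i β_i = 0.25×0.5246 + 0.27×0.8371 + 0.14×0.7934 + 0.34×0.7615 = 0.7272
E(R_P) = R_f + β_P × MRP = 1.7% + 0.7272 × 5.6% = 5.77%

5.77%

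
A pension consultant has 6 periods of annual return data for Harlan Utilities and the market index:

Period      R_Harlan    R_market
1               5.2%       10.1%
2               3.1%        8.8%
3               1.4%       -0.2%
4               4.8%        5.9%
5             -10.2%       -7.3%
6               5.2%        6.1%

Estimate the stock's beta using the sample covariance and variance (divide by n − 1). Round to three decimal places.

0.829

Mean R_i = (5.2 + 3.1 + 1.4 + 4.8 − 10.2 + 5.2) / 6 = 1.5833%
Mean R_m = (10.1 + 8.8 − 0.2 + 5.9 − 7.3 + 6.1) / 6 = 3.9000%
Σ(R_i − R̄_i)(R_m − R̄_m) = 176.9700  ⇒  Cov = 176.9700 / 5 = 35.3940
Σ(R_m − R̄_m)² = 213.5400  ⇒  Var(R_m) = 213.5400 / 5 = 42.7080
β = Cov / Var(R_m) = 35.3940 / 42.7080 = 0.8287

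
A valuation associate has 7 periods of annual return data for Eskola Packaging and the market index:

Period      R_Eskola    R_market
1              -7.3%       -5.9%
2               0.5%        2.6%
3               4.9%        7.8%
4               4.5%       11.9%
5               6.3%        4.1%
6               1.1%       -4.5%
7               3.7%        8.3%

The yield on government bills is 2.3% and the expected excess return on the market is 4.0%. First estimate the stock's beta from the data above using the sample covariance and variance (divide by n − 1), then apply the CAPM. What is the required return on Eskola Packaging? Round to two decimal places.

4.41%

Mean R_i = (-7.3 + 0.5 + 4.9 + 4.5 + 6.3 + 1.1 + 3.7) / 7 = 1.9571%
Mean R_m = (-5.9 + 2.6 + 7.8 + 11.9 + 4.1 − 4.5 + 8.3) / 7 = 3.4714%
Σ(R_i − R̄_i)(R_m − R̄_m) = 140.1714  ⇒  Cov = 140.1714 / 6 = 23.3619
Σ(R_m − R̄_m)² = 265.6143  ⇒  Var(R_m) = 265.6143 / 6 = 44.2691
β = Cov / Var(R_m) = 23.3619 / 44.2691 = 0.5277
E(R) = R_f + β × MRP = 2.3% + 0.5277 × 4.0% = 4.41%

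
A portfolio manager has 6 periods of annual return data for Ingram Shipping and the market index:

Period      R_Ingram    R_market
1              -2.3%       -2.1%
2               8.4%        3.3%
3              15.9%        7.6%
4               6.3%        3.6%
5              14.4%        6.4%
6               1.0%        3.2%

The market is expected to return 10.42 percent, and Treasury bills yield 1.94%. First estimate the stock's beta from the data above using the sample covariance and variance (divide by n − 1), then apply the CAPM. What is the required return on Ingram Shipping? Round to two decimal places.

18.61%

Mean R_i = (-2.3 + 8.4 + 15.9 + 6.3 + 14.4 + 1.0) / 6 = 7.2833%
Mean R_m = (-2.1 + 3.3 + 7.6 + 3.6 + 6.4 + 3.2) / 6 = 3.6667%
Σ(R_i − R̄_i)(R_m − R̄_m) = 111.1967  ⇒  Cov = 111.1967 / 5 = 22.2393
Σ(R_m − R̄_m)² = 56.5533  ⇒  Var(R_m) = 56.5533 / 5 = 11.3107
β = Cov / Var(R_m) = 22.2393 / 11.3107 = 1.9662
MRP = 10.42% − 1.94% = 8.48%
E(R) = R_f + β × MRP = 1.94% + 1.9662 × 8.48% = 18.61%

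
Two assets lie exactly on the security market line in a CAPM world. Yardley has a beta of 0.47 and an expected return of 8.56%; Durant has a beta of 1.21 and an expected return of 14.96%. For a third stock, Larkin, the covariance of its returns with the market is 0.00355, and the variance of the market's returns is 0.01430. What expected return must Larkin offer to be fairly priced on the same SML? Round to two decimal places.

6.64%

MRP = (14.96% − 8.56%) / (1.21 − 0.47) = 8.6486%
R_f = 8.56% − 0.47 × 8.6486% = 4.4952%
β_Larkin = Cov / Var(R_m) = 0.00355 / 0.01430 = 0.2483
E(R_Larkin) = R_f + β × MRP = 4.4952% + 0.2483 × 8.6486% = 6.64%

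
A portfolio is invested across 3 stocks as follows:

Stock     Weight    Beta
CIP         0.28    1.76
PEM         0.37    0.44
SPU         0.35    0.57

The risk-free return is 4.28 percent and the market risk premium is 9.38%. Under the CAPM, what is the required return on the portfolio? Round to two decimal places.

β_P = Σ w_i β_i = 0.28×1.76 + 0.37×0.44 + 0.35×0.57 = 0.8551
E(R_P) = R_f + β_P × MRP = 4.28% + 0.8551 × 9.38% = 12.30%

12.30%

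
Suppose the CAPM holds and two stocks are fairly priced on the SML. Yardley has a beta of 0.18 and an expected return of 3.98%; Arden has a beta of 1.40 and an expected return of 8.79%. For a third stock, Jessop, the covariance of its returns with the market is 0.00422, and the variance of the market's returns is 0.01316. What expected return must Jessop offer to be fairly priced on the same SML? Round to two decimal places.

MRP = (8.79% − 3.98%) / (1.40 − 0.18) = 3.9426%
R_f = 3.98% − 0.18 × 3.9426% = 3.2703%
β_Jessop = Cov / Var(R_m) = 0.00422 / 0.01316 = 0.3207
E(R_Jessop) = R_f + β × MRP = 3.2703% + 0.3207 × 3.9426% = 4.53%

4.53%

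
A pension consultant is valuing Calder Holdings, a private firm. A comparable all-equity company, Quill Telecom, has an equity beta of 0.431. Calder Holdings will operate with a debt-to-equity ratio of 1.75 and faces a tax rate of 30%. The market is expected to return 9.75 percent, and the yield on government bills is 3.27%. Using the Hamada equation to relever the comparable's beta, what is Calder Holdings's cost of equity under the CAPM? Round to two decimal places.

9.48%

β_L = β_U × [1 + (1 − t)(D/E)] = 0.431 × [1 + (1 − 0.30) × 1.75]
    = 0.431 × [1 + 0.70 × 1.75] = 0.431 × 2.2250 = 0.9590
MRP = 9.75% − 3.27% = 6.48%
E(R) = R_f + β_L × MRP = 3.27% + 0.9590 × 6.48% = 9.48%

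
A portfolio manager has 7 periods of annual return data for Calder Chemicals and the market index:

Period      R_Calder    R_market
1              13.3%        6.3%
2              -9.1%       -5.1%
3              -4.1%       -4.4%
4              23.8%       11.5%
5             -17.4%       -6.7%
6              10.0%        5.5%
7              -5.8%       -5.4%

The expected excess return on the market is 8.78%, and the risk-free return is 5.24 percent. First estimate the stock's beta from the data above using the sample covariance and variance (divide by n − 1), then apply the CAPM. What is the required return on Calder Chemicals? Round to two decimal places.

Mean R_i = (13.3 − 9.1 − 4.1 + 23.8 − 17.4 + 10.0 − 5.8) / 7 = 1.5286%
Mean R_m = (6.3 − 5.1 − 4.4 + 11.5 − 6.7 + 5.5 − 5.4) / 7 = 0.2429%
Σ(R_i − R̄_i)(R_m − R̄_m) = 622.2414  ⇒  Cov = 622.2414 / 6 = 103.7069
Σ(R_m − R̄_m)² = 321.1971  ⇒  Var(R_m) = 321.1971 / 6 = 53.5329
β = Cov / Var(R_m) = 103.7069 / 53.5329 = 1.9373
E(R) = R_f + β × MRP = 5.24% + 1.9373 × 8.78% = 22.25%

22.25%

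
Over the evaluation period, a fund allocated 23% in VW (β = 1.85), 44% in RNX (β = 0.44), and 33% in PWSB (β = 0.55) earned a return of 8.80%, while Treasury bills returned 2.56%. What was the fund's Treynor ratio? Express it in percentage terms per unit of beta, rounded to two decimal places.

β_P = 0.23×1.85 + 0.44×0.44 + 0.33×0.55 = 0.8006
Treynor = (R_P − R_f) / β_P = (8.80% − 2.56%) / 0.8006 = 6.24% / 0.8006 = 7.79%

7.79%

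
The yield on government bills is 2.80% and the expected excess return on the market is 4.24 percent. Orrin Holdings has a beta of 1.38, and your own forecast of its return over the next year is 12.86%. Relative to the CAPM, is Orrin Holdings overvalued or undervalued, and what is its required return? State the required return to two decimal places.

Undervalued; required return 8.65%

Required return = R_f + β·MRP = 2.80% + 1.38 × 4.24% = 8.65%
Forecast 12.86% > required 8.65% → the stock plots above the SML → undervalued.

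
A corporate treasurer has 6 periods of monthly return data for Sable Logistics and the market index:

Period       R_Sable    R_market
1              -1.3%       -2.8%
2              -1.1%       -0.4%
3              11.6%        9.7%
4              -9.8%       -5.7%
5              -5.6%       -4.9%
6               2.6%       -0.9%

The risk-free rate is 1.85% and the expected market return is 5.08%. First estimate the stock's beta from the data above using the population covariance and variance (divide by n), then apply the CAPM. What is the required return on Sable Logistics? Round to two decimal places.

Mean R_i = (-1.3 − 1.1 + 11.6 − 9.8 − 5.6 + 2.6) / 6 = -0.6000%
Mean R_m = (-2.8 − 0.4 + 9.7 − 5.7 − 4.9 − 0.9) / 6 = -0.8333%
Σ(R_i − R̄_i)(R_m − R̄_m) = 194.5600  ⇒  Cov = 194.5600 / 6 = 32.4267
Σ(R_m − R̄_m)² = 155.2333  ⇒  Var(R_m) = 155.2333 / 6 = 25.8722
β = Cov / Var(R_m) = 32.4267 / 25.8722 = 1.2533
MRP = 5.08% − 1.85% = 3.23%
E(R) = R_f + β × MRP = 1.85% + 1.2533 × 3.23% = 5.90%

5.90%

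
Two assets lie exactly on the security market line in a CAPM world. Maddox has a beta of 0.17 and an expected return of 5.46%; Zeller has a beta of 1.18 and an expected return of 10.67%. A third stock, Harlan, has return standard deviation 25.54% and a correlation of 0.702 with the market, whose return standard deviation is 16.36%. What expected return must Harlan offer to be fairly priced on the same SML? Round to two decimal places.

MRP = (10.67% − 5.46%) / (1.18 − 0.17) = 5.1584%
R_f = 5.46% − 0.17 × 5.1584% = 4.5831%
β_Harlan = ρ·σ_i/σ_m = 0.702 × 25.54 / 16.36 = 1.0959
E(R_Harlan) = R_f + β × MRP = 4.5831% + 1.0959 × 5.1584% = 10.24%

10.24%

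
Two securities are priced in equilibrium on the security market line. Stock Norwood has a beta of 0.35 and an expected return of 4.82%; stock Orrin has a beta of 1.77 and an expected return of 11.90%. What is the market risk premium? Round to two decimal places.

Both satisfy E(R) = R_f + β·MRP, so the slope of the SML is
MRP = (11.90% − 4.82%) / (1.77 − 0.35) = 7.08% / 1.42 = 4.9859%

4.99%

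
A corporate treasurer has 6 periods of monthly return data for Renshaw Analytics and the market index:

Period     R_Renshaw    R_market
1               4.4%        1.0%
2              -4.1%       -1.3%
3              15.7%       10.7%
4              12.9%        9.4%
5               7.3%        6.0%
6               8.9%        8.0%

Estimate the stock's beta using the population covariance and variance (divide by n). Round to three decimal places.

Mean R_i = (4.4 − 4.1 + 15.7 + 12.9 + 7.3 + 8.9) / 6 = 7.5167%
Mean R_m = (1.0 − 1.3 + 10.7 + 9.4 + 6.0 + 8.0) / 6 = 5.6333%
Σ(R_i − R̄_i)(R_m − R̄_m) = 159.9167  ⇒  Cov = 159.9167 / 6 = 26.6528
Σ(R_m − R̄_m)² = 115.1333  ⇒  Var(R_m) = 115.1333 / 6 = 19.1889
β = Cov / Var(R_m) = 26.6528 / 19.1889 = 1.3890

1.389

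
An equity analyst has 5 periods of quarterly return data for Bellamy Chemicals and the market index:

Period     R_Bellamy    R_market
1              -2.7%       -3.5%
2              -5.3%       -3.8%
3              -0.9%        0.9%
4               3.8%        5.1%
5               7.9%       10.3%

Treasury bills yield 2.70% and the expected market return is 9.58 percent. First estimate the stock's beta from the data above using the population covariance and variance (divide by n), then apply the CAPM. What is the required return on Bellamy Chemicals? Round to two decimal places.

8.67%

Mean R_i = (-2.7 − 5.3 − 0.9 + 3.8 + 7.9) / 5 = 0.5600%
Mean R_m = (-3.5 − 3.8 + 0.9 + 5.1 + 10.3) / 5 = 1.8000%
Σ(R_i − R̄_i)(R_m − R̄_m) = 124.4900  ⇒  Cov = 124.4900 / 5 = 24.8980
Σ(R_m − R̄_m)² = 143.4000  ⇒  Var(R_m) = 143.4000 / 5 = 28.6800
β = Cov / Var(R_m) = 24.8980 / 28.6800 = 0.8681
MRP = 9.58% − 2.70% = 6.88%
E(R) = R_f + β × MRP = 2.70% + 0.8681 × 6.88% = 8.67%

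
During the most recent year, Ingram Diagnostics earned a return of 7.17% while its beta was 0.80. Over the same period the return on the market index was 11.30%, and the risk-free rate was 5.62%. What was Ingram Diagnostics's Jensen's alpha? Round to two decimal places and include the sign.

-2.99%

Market excess return = 11.30% − 5.62% = 5.68%
CAPM benchmark = R_f + β(R_m − R_f) = 5.62% + 0.80 × 5.68% = 10.1640%
α = actual − benchmark = 7.17% − 10.1640% = -2.99%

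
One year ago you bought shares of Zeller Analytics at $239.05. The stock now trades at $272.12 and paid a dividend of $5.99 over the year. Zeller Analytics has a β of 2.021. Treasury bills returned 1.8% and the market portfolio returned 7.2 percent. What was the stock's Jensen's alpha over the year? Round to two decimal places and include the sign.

Realised HPR = (P1 + D1 − P0) / P0 = (272.12 + 5.99 − 239.05) / 239.05 = 39.06 / 239.05 = 16.3397%
MRP = 7.2% − 1.8% = 5.40%
CAPM required = R_f + β·MRP = 1.8% + 2.021 × 5.4% = 12.7134%
α = realised − required = 16.3397% − 12.7134% = +3.63%

+3.63%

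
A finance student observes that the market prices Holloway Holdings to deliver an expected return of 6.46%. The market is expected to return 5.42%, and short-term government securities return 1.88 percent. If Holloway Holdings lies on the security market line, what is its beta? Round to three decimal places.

1.294

MRP = 5.42% − 1.88% = 3.54%
β = (E(R) − R_f) / MRP = (6.46% − 1.88%) / 3.54% = 4.58% / 3.54% = 1.294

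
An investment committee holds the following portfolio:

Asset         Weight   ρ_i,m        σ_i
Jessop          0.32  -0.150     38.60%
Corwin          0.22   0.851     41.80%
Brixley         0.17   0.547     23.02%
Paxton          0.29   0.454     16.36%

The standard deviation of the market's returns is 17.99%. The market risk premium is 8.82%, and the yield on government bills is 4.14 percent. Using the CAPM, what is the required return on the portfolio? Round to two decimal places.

β_Jessop = -0.150 × 38.60% / 17.99% = -0.3218
β_Corwin = 0.851 × 41.80% / 17.99% = 1.9773
β_Brixley = 0.547 × 23.02% / 17.99% = 0.6999
β_Paxton = 0.454 × 16.36% / 17.99% = 0.4129
β_P = Σ w_i β_i = 0.32×-0.3218 + 0.22×1.9773 + 0.17×0.6999 + 0.29×0.4129 = 0.5708
E(R_P) = R_f + β_P × MRP = 4.14% + 0.5708 × 8.82% = 9.17%

9.17%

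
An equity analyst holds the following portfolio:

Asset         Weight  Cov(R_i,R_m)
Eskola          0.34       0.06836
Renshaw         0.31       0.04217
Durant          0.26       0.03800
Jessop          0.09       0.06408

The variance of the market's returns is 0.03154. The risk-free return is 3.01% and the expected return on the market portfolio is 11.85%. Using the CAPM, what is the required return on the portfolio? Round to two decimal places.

17.57%

β_Eskola = 0.06836 / 0.03154 = 2.1674
β_Renshaw = 0.04217 / 0.03154 = 1.3370
β_Durant = 0.03800 / 0.03154 = 1.2048
β_Jessop = 0.06408 / 0.03154 = 2.0317
β_P = Σ w_i β_i = 0.34×2.1674 + 0.31×1.3370 + 0.26×1.2048 + 0.09×2.0317 = 1.6475
MRP = 11.85% − 3.01% = 8.84%
E(R_P) = R_f + β_P × MRP = 3.01% + 1.6475 × 8.84% = 17.57%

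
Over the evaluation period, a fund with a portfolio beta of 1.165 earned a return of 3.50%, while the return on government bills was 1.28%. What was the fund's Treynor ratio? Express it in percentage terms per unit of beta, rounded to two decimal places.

Treynor = (R_P − R_f) / β_P = (3.50% − 1.28%) / 1.1650 = 2.22% / 1.1650 = 1.91%

1.91%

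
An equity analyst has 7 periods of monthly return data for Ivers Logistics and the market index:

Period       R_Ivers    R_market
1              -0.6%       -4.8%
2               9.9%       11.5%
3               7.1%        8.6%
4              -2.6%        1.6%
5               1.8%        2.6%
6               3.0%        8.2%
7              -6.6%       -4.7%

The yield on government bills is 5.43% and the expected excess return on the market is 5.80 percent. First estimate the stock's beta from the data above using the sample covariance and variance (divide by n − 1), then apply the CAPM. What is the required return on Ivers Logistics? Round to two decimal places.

9.90%

Mean R_i = (-0.6 + 9.9 + 7.1 − 2.6 + 1.8 + 3.0 − 6.6) / 7 = 1.7143%
Mean R_m = (-4.8 + 11.5 + 8.6 + 1.6 + 2.6 + 8.2 − 4.7) / 7 = 3.2857%
Σ(R_i − R̄_i)(R_m − R̄_m) = 194.5014  ⇒  Cov = 194.5014 / 6 = 32.4169
Σ(R_m − R̄_m)² = 252.3286  ⇒  Var(R_m) = 252.3286 / 6 = 42.0548
β = Cov / Var(R_m) = 32.4169 / 42.0548 = 0.7708
E(R) = R_f + β × MRP = 5.43% + 0.7708 × 5.80% = 9.90%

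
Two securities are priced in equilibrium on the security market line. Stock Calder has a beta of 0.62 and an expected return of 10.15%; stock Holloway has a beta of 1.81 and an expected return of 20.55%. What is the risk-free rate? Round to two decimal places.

4.73%

Both satisfy E(R) = R_f + β·MRP, so the slope of the SML is
MRP = (20.55% − 10.15%) / (1.81 − 0.62) = 10.40% / 1.19 = 8.7395%
R_f = E(R_Calder) − β_Calder·MRP = 10.15% − 0.62 × 8.7395% = 4.7315%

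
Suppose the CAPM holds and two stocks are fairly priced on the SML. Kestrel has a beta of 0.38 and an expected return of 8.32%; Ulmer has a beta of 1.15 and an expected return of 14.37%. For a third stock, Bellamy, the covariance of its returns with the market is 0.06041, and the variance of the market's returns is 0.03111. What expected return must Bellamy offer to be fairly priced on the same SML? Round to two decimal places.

MRP = (14.37% − 8.32%) / (1.15 − 0.38) = 7.8571%
R_f = 8.32% − 0.38 × 7.8571% = 5.3343%
β_Bellamy = Cov / Var(R_m) = 0.06041 / 0.03111 = 1.9418
E(R_Bellamy) = R_f + β × MRP = 5.3343% + 1.9418 × 7.8571% = 20.59%

20.59%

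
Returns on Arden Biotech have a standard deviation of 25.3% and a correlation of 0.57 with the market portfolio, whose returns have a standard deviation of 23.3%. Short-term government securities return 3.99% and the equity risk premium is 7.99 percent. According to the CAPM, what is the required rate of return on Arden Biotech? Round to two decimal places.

β = ρ × σ_i / σ_m = 0.57 × 25.3% / 23.3% = 0.6189
E(R) = 3.99% + 0.6189 × 7.99% = 8.94%

8.94%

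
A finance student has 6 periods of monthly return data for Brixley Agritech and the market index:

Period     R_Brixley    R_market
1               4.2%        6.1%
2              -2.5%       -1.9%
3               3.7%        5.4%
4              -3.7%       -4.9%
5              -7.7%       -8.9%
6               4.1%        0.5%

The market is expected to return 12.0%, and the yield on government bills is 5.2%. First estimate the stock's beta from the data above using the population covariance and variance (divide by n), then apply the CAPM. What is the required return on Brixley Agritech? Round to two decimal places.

Mean R_i = (4.2 − 2.5 + 3.7 − 3.7 − 7.7 + 4.1) / 6 = -0.3167%
Mean R_m = (6.1 − 1.9 + 5.4 − 4.9 − 8.9 + 0.5) / 6 = -0.6167%
Σ(R_i − R̄_i)(R_m − R̄_m) = 137.8883  ⇒  Cov = 137.8883 / 6 = 22.9814
Σ(R_m − R̄_m)² = 171.1683  ⇒  Var(R_m) = 171.1683 / 6 = 28.5281
β = Cov / Var(R_m) = 22.9814 / 28.5281 = 0.8056
MRP = 12.0% − 5.2% = 6.80%
E(R) = R_f + β × MRP = 5.2% + 0.8056 × 6.8% = 10.68%

10.68%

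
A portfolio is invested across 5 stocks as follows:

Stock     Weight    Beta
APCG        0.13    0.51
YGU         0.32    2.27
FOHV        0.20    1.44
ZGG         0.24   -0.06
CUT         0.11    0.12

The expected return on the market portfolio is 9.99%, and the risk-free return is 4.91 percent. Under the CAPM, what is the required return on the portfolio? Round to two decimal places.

β_P = Σ w_i β_i = 0.13×0.51 + 0.32×2.27 + 0.20×1.44 + 0.24×-0.06 + 0.11×0.12 = 1.0795
MRP = 9.99% − 4.91% = 5.08%
E(R_P) = R_f + β_P × MRP = 4.91% + 1.0795 × 5.08% = 10.39%

10.39%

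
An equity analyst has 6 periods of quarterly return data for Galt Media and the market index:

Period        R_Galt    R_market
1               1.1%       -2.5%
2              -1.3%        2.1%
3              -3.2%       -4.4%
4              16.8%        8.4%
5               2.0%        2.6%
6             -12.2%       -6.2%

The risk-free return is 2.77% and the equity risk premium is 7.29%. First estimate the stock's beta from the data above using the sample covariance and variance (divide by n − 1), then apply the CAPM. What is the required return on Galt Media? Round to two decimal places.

14.30%

Mean R_i = (1.1 − 1.3 − 3.2 + 16.8 + 2.0 − 12.2) / 6 = 0.5333%
Mean R_m = (-2.5 + 2.1 − 4.4 + 8.4 + 2.6 − 6.2) / 6 = 0.0000%
Σ(R_i − R̄_i)(R_m − R̄_m) = 230.5600  ⇒  Cov = 230.5600 / 5 = 46.1120
Σ(R_m − R̄_m)² = 145.7800  ⇒  Var(R_m) = 145.7800 / 5 = 29.1560
β = Cov / Var(R_m) = 46.1120 / 29.1560 = 1.5816
E(R) = R_f + β × MRP = 2.77% + 1.5816 × 7.29% = 14.30%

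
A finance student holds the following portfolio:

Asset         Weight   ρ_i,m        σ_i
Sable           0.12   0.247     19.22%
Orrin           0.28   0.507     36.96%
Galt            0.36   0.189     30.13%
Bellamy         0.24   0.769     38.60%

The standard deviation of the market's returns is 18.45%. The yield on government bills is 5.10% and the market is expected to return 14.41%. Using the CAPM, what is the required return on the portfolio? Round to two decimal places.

12.66%

β_Sable = 0.247 × 19.22% / 18.45% = 0.2573
β_Orrin = 0.507 × 36.96% / 18.45% = 1.0156
β_Galt = 0.189 × 30.13% / 18.45% = 0.3086
β_Bellamy = 0.769 × 38.60% / 18.45% = 1.6089
β_P = Σ w_i β_i = 0.12×0.2573 + 0.28×1.0156 + 0.36×0.3086 + 0.24×1.6089 = 0.8125
MRP = 14.41% − 5.10% = 9.31%
E(R_P) = R_f + β_P × MRP = 5.10% + 0.8125 × 9.31% = 12.66%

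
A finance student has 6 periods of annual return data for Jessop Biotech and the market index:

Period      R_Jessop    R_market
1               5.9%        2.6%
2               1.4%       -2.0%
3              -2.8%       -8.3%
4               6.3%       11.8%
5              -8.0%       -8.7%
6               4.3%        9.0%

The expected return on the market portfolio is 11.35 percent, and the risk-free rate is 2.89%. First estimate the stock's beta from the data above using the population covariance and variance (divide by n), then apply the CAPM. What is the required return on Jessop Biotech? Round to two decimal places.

7.73%

Mean R_i = (5.9 + 1.4 − 2.8 + 6.3 − 8.0 + 4.3) / 6 = 1.1833%
Mean R_m = (2.6 − 2.0 − 8.3 + 11.8 − 8.7 + 9.0) / 6 = 0.7333%
Σ(R_i − R̄_i)(R_m − R̄_m) = 213.2133  ⇒  Cov = 213.2133 / 6 = 35.5356
Σ(R_m − R̄_m)² = 372.3533  ⇒  Var(R_m) = 372.3533 / 6 = 62.0589
β = Cov / Var(R_m) = 35.5356 / 62.0589 = 0.5726
MRP = 11.35% − 2.89% = 8.46%
E(R) = R_f + β × MRP = 2.89% + 0.5726 × 8.46% = 7.73%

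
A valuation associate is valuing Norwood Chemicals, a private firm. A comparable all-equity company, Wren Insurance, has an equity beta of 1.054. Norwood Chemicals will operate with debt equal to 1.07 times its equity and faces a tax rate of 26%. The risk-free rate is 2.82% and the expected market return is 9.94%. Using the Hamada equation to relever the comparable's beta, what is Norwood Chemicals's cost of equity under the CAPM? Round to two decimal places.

β_L = β_U × [1 + (1 − t)(D/E)] = 1.054 × [1 + (1 − 0.26) × 1.07]
    = 1.054 × [1 + 0.74 × 1.07] = 1.054 × 1.7918 = 1.8886
MRP = 9.94% − 2.82% = 7.12%
E(R) = R_f + β_L × MRP = 2.82% + 1.8886 × 7.12% = 16.27%

16.27%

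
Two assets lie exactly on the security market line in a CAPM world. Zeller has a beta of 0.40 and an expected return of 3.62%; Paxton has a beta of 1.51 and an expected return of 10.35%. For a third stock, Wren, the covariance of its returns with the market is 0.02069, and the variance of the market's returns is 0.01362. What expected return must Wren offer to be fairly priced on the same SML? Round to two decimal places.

10.41%

MRP = (10.35% − 3.62%) / (1.51 − 0.40) = 6.0631%
R_f = 3.62% − 0.40 × 6.0631% = 1.1948%
β_Wren = Cov / Var(R_m) = 0.02069 / 0.01362 = 1.5191
E(R_Wren) = R_f + β × MRP = 1.1948% + 1.5191 × 6.0631% = 10.41%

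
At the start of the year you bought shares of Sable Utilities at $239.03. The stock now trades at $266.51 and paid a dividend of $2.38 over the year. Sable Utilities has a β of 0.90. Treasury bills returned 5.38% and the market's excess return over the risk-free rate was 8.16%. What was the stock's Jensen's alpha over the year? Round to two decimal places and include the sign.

-0.23%

Realised HPR = (P1 + D1 − P0) / P0 = (266.51 + 2.38 − 239.03) / 239.03 = 29.86 / 239.03 = 12.4922%
CAPM required = R_f + β·MRP = 5.38% + 0.90 × 8.16% = 12.7240%
α = realised − required = 12.4922% − 12.7240% = -0.23%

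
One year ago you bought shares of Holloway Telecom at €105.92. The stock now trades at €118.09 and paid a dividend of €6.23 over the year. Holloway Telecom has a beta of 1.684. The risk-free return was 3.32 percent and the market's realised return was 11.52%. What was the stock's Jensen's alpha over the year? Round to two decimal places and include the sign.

+0.24%

Realised HPR = (P1 + D1 − P0) / P0 = (118.09 + 6.23 − 105.92) / 105.92 = 18.40 / 105.92 = 17.3716%
MRP = 11.52% − 3.32% = 8.20%
CAPM required = R_f + β·MRP = 3.32% + 1.684 × 8.20% = 17.12880%
α = realised − required = 17.3716% − 17.12880% = +0.24%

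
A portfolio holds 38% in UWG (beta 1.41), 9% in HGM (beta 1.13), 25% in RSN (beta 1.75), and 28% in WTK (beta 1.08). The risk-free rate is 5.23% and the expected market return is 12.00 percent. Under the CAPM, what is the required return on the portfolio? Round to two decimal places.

β_P = Σ w_i β_i = 0.38×1.41 + 0.09×1.13 + 0.25×1.75 + 0.28×1.08 = 1.3774
MRP = 12.00% − 5.23% = 6.77%
E(R_P) = R_f + β_P × MRP = 5.23% + 1.3774 × 6.77% = 14.55%

14.55%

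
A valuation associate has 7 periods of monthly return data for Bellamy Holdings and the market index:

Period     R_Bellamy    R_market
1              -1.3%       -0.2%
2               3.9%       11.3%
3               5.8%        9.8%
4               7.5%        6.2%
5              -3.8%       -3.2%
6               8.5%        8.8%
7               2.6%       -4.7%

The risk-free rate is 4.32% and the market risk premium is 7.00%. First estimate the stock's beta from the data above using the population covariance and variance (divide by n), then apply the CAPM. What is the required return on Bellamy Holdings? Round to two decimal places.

7.81%

Mean R_i = (-1.3 + 3.9 + 5.8 + 7.5 − 3.8 + 8.5 + 2.6) / 7 = 3.3143%
Mean R_m = (-0.2 + 11.3 + 9.8 + 6.2 − 3.2 + 8.8 − 4.7) / 7 = 4.0000%
Σ(R_i − R̄_i)(R_m − R̄_m) = 129.6100  ⇒  Cov = 129.6100 / 7 = 18.5157
Σ(R_m − R̄_m)² = 259.9800  ⇒  Var(R_m) = 259.9800 / 7 = 37.1400
β = Cov / Var(R_m) = 18.5157 / 37.1400 = 0.4985
E(R) = R_f + β × MRP = 4.32% + 0.4985 × 7.00% = 7.81%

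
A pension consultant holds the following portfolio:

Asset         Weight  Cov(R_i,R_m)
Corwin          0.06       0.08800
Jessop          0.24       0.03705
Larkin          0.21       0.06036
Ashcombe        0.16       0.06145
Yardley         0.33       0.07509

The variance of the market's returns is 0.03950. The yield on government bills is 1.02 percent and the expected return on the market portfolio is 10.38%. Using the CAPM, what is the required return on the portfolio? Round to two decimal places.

15.58%

β_Corwin = 0.08800 / 0.03950 = 2.2278
β_Jessop = 0.03705 / 0.03950 = 0.9380
β_Larkin = 0.06036 / 0.03950 = 1.5281
β_Ashcombe = 0.06145 / 0.03950 = 1.5557
β_Yardley = 0.07509 / 0.03950 = 1.9010
β_P = Σ w_i β_i = 0.06×2.2278 + 0.24×0.9380 + 0.21×1.5281 + 0.16×1.5557 + 0.33×1.9010 = 1.5559
MRP = 10.38% − 1.02% = 9.36%
E(R_P) = R_f + β_P × MRP = 1.02% + 1.5559 × 9.36% = 15.58%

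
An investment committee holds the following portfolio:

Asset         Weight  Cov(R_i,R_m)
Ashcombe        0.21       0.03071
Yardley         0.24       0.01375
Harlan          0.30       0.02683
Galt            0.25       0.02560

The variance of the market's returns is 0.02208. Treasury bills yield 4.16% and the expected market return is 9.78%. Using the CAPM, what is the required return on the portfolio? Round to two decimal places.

10.32%

β_Ashcombe = 0.03071 / 0.02208 = 1.3909
β_Yardley = 0.01375 / 0.02208 = 0.6227
β_Harlan = 0.02683 / 0.02208 = 1.2151
β_Galt = 0.02560 / 0.02208 = 1.1594
β_P = Σ w_i β_i = 0.21×1.3909 + 0.24×0.6227 + 0.30×1.2151 + 0.25×1.1594 = 1.0959
MRP = 9.78% − 4.16% = 5.62%
E(R_P) = R_f + β_P × MRP = 4.16% + 1.0959 × 5.62% = 10.32%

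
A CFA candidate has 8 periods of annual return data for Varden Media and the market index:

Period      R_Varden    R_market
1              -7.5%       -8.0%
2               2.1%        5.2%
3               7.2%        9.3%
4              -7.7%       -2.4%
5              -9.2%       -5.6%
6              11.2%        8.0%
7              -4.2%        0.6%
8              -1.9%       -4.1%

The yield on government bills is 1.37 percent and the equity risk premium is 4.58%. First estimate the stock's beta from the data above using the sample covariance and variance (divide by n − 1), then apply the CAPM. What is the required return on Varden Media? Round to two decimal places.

6.13%

Mean R_i = (-7.5 + 2.1 + 7.2 − 7.7 − 9.2 + 11.2 − 4.2 − 1.9) / 8 = -1.2500%
Mean R_m = (-8.0 + 5.2 + 9.3 − 2.4 − 5.6 + 8.0 + 0.6 − 4.1) / 8 = 0.3750%
Σ(R_i − R̄_i)(R_m − R̄_m) = 306.5000  ⇒  Cov = 306.5000 / 7 = 43.7857
Σ(R_m − R̄_m)² = 294.6950  ⇒  Var(R_m) = 294.6950 / 7 = 42.0993
β = Cov / Var(R_m) = 43.7857 / 42.0993 = 1.0401
E(R) = R_f + β × MRP = 1.37% + 1.0401 × 4.58% = 6.13%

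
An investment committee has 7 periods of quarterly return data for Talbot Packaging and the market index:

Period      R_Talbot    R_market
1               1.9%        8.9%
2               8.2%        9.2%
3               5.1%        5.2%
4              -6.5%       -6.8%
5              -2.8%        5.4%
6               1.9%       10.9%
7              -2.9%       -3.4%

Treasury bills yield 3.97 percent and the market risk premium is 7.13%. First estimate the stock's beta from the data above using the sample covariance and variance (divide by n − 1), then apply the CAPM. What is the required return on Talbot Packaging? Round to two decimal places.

8.09%

Mean R_i = (1.9 + 8.2 + 5.1 − 6.5 − 2.8 + 1.9 − 2.9) / 7 = 0.7000%
Mean R_m = (8.9 + 9.2 + 5.2 − 6.8 + 5.4 + 10.9 − 3.4) / 7 = 4.2000%
Σ(R_i − R̄_i)(R_m − R̄_m) = 157.9400  ⇒  Cov = 157.9400 / 6 = 26.3233
Σ(R_m − R̄_m)² = 273.1800  ⇒  Var(R_m) = 273.1800 / 6 = 45.5300
β = Cov / Var(R_m) = 26.3233 / 45.5300 = 0.5782
E(R) = R_f + β × MRP = 3.97% + 0.5782 × 7.13% = 8.09%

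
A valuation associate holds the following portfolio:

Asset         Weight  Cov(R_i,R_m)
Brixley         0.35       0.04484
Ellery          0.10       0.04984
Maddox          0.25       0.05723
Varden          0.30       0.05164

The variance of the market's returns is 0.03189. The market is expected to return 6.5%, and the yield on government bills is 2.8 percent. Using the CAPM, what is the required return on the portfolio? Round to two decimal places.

β_Brixley = 0.04484 / 0.03189 = 1.4061
β_Ellery = 0.04984 / 0.03189 = 1.5629
β_Maddox = 0.05723 / 0.03189 = 1.7946
β_Varden = 0.05164 / 0.03189 = 1.6193
β_P = Σ w_i β_i = 0.35×1.4061 + 0.10×1.5629 + 0.25×1.7946 + 0.30×1.6193 = 1.5829
MRP = 6.5% − 2.8% = 3.70%
E(R_P) = R_f + β_P × MRP = 2.8% + 1.5829 × 3.7% = 8.66%

8.66%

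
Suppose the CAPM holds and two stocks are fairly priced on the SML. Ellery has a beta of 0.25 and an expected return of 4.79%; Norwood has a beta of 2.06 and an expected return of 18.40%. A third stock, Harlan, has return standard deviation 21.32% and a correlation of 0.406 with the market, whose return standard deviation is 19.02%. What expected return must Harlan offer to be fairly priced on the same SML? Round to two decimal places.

6.33%

MRP = (18.40% − 4.79%) / (2.06 − 0.25) = 7.5193%
R_f = 4.79% − 0.25 × 7.5193% = 2.9102%
β_Harlan = ρ·σ_i/σ_m = 0.406 × 21.32 / 19.02 = 0.4551
E(R_Harlan) = R_f + β × MRP = 2.9102% + 0.4551 × 7.5193% = 6.33%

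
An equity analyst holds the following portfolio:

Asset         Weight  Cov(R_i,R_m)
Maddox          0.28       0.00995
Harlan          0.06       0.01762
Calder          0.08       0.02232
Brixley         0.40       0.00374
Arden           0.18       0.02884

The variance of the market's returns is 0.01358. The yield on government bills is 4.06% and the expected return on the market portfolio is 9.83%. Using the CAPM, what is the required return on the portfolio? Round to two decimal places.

β_Maddox = 0.00995 / 0.01358 = 0.7327
β_Harlan = 0.01762 / 0.01358 = 1.2975
β_Calder = 0.02232 / 0.01358 = 1.6436
β_Brixley = 0.00374 / 0.01358 = 0.2754
β_Arden = 0.02884 / 0.01358 = 2.1237
β_P = Σ w_i β_i = 0.28×0.7327 + 0.06×1.2975 + 0.08×1.6436 + 0.40×0.2754 + 0.18×2.1237 = 0.9069
MRP = 9.83% − 4.06% = 5.77%
E(R_P) = R_f + β_P × MRP = 4.06% + 0.9069 × 5.77% = 9.29%

9.29%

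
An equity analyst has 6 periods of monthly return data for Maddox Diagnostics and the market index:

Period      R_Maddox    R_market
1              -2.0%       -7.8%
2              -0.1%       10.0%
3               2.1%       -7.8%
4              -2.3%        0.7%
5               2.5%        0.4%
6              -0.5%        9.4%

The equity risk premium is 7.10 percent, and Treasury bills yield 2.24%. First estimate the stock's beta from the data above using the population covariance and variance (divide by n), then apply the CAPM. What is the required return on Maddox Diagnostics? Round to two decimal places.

Mean R_i = (-2.0 − 0.1 + 2.1 − 2.3 + 2.5 − 0.5) / 6 = -0.0500%
Mean R_m = (-7.8 + 10.0 − 7.8 + 0.7 + 0.4 + 9.4) / 6 = 0.8167%
Σ(R_i − R̄_i)(R_m − R̄_m) = -6.8450  ⇒  Cov = -6.8450 / 6 = -1.1408
Σ(R_m − R̄_m)² = 306.6883  ⇒  Var(R_m) = 306.6883 / 6 = 51.1147
β = Cov / Var(R_m) = -1.1408 / 51.1147 = -0.0223
E(R) = R_f + β × MRP = 2.24% + -0.0223 × 7.10% = 2.08%

2.08%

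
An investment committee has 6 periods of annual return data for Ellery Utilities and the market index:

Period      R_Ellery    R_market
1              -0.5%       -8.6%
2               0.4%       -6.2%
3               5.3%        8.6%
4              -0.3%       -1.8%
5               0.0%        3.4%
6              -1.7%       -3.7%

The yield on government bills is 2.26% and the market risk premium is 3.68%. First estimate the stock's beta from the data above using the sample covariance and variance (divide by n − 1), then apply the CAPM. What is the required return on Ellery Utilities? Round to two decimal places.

3.32%

Mean R_i = (-0.5 + 0.4 + 5.3 − 0.3 + 0.0 − 1.7) / 6 = 0.5333%
Mean R_m = (-8.6 − 6.2 + 8.6 − 1.8 + 3.4 − 3.7) / 6 = -1.3833%
Σ(R_i − R̄_i)(R_m − R̄_m) = 58.6567  ⇒  Cov = 58.6567 / 5 = 11.7313
Σ(R_m − R̄_m)² = 203.3683  ⇒  Var(R_m) = 203.3683 / 5 = 40.6737
β = Cov / Var(R_m) = 11.7313 / 40.6737 = 0.2884
E(R) = R_f + β × MRP = 2.26% + 0.2884 × 3.68% = 3.32%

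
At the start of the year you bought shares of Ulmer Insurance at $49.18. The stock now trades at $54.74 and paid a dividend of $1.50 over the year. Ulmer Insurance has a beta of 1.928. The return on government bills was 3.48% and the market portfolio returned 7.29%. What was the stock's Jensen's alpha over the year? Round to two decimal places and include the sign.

Realised HPR = (P1 + D1 − P0) / P0 = (54.74 + 1.50 − 49.18) / 49.18 = 7.06 / 49.18 = 14.3554%
MRP = 7.29% − 3.48% = 3.81%
CAPM required = R_f + β·MRP = 3.48% + 1.928 × 3.81% = 10.82568%
α = realised − required = 14.3554% − 10.82568% = +3.53%

+3.53%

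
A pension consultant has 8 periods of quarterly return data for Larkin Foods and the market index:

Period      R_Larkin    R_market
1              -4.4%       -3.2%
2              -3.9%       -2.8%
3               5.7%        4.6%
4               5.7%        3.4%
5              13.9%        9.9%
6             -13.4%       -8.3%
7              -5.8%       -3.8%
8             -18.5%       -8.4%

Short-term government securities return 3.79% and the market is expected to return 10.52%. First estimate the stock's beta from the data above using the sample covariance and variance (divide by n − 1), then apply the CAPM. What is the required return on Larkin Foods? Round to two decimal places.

14.67%

Mean R_i = (-4.4 − 3.9 + 5.7 + 5.7 + 13.9 − 13.4 − 5.8 − 18.5) / 8 = -2.5875%
Mean R_m = (-3.2 − 2.8 + 4.6 + 3.4 + 9.9 − 8.3 − 3.8 − 8.4) / 8 = -1.0750%
Σ(R_i − R̄_i)(R_m − R̄_m) = 474.6175  ⇒  Cov = 474.6175 / 7 = 67.8025
Σ(R_m − R̄_m)² = 293.4550  ⇒  Var(R_m) = 293.4550 / 7 = 41.9221
β = Cov / Var(R_m) = 67.8025 / 41.9221 = 1.6173
MRP = 10.52% − 3.79% = 6.73%
E(R) = R_f + β × MRP = 3.79% + 1.6173 × 6.73% = 14.67%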